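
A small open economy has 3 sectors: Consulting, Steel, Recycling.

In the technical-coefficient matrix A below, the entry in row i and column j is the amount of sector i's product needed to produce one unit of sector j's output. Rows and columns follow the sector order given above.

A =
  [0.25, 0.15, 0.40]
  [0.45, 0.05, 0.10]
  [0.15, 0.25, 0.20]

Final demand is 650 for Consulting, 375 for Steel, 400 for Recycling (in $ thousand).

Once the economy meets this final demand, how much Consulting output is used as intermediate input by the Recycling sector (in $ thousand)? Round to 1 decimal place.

z_13 = 511.5

I − A =
  [   0.75    -0.15    -0.40]
  [  -0.45     0.95    -0.10]
  [  -0.15    -0.25     0.80]
Cofactors of I−A, C_ij = (−1)^(i+j)·(minor ij) (rows/columns in the sector order above):
  C_11 = (0.95)(0.80) − (-0.10)(-0.25) = 0.7350
  C_12 = −[(-0.45)(0.80) − (-0.10)(-0.15)] = 0.3750
  C_13 = (-0.45)(-0.25) − (0.95)(-0.15) = 0.2550
  C_21 = −[(-0.15)(0.80) − (-0.40)(-0.25)] = 0.2200
  C_22 = (0.75)(0.80) − (-0.40)(-0.15) = 0.5400
  C_23 = −[(0.75)(-0.25) − (-0.15)(-0.15)] = 0.2100
  C_31 = (-0.15)(-0.10) − (-0.40)(0.95) = 0.3950
  C_32 = −[(0.75)(-0.10) − (-0.40)(-0.45)] = 0.2550
  C_33 = (0.75)(0.95) − (-0.15)(-0.45) = 0.6450
det(I−A) = Σ_j (I−A)_1j·C_1j = (0.75)(0.7350) + (-0.15)(0.3750) + (-0.40)(0.2550) = 0.3930
adj(I−A) = Cᵀ =
  [ 0.7350   0.2200   0.3950]
  [ 0.3750   0.5400   0.2550]
  [ 0.2550   0.2100   0.6450]
(I − A)⁻¹ = adj(I−A) / det(I−A) ≈
  [   1.8702     0.5598     1.0051]
  [   0.9542     1.3740     0.6489]
  [   0.6489     0.5344     1.6412]
First solve x = (I − A)⁻¹ d = adj(I−A)·d / det(I−A); in particular x_3 = (0.2550·650 + 0.2100·375 + 0.6450·400) / 0.3930 = 502.50 / 0.3930 ≈ 1278.626.
Intermediate flow from 1 to 3: z_13 = a_13 · x_3 = 0.40 × 502.50 / 0.3930 = 201.00 / 0.3930 ≈ 511.5.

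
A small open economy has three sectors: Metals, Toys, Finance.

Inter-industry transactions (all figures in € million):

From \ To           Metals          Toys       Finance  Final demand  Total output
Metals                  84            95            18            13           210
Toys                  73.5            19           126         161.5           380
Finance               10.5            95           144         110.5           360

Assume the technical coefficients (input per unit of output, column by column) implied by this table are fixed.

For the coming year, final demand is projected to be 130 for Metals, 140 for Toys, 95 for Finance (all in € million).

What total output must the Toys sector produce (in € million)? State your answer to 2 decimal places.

Technical coefficients a_ij = z_ij / X_j:
  a_MM = 84/210 = 0.40, a_TM = 73.5/210 = 0.35, a_FM = 10.5/210 = 0.05
  a_MT = 95/380 = 0.25, a_TT = 19/380 = 0.05, a_FT = 95/380 = 0.25
  a_MF = 18/360 = 0.05, a_TF = 126/360 = 0.35, a_FF = 144/360 = 0.40
I − A =
  [   0.60    -0.25    -0.05]
  [  -0.35     0.95    -0.35]
  [  -0.05    -0.25     0.60]
Cofactors of I−A, C_ij = (−1)^(i+j)·(minor ij) (rows/columns in the sector order above):
  C_11 = (0.95)(0.60) − (-0.35)(-0.25) = 0.4825
  C_12 = −[(-0.35)(0.60) − (-0.35)(-0.05)] = 0.2275
  C_13 = (-0.35)(-0.25) − (0.95)(-0.05) = 0.1350
  C_21 = −[(-0.25)(0.60) − (-0.05)(-0.25)] = 0.1625
  C_22 = (0.60)(0.60) − (-0.05)(-0.05) = 0.3575
  C_23 = −[(0.60)(-0.25) − (-0.25)(-0.05)] = 0.1625
  C_31 = (-0.25)(-0.35) − (-0.05)(0.95) = 0.1350
  C_32 = −[(0.60)(-0.35) − (-0.05)(-0.35)] = 0.2275
  C_33 = (0.60)(0.95) − (-0.25)(-0.35) = 0.4825
det(I−A) = Σ_j (I−A)_1j·C_1j = (0.60)(0.4825) + (-0.25)(0.2275) + (-0.05)(0.1350) = 0.225875
adj(I−A) = Cᵀ =
  [ 0.4825   0.1625   0.1350]
  [ 0.2275   0.3575   0.2275]
  [ 0.1350   0.1625   0.4825]
(I − A)⁻¹ = adj(I−A) / det(I−A) ≈
  [   2.1361     0.7194     0.5977]
  [   1.0072     1.5827     1.0072]
  [   0.5977     0.7194     2.1361]
x = (I − A)⁻¹ d = adj(I−A)·d / det(I−A), with det(I−A) = 0.225875:
  x_M = (0.4825·130 + 0.1625·140 + 0.1350·95) / 0.225875 = 98.30 / 0.225875 ≈ 435.20
  x_T = (0.2275·130 + 0.3575·140 + 0.2275·95) / 0.225875 = 101.2375 / 0.225875 ≈ 448.20
  x_F = (0.1350·130 + 0.1625·140 + 0.4825·95) / 0.225875 = 86.1375 / 0.225875 ≈ 381.35

x_T = 448.20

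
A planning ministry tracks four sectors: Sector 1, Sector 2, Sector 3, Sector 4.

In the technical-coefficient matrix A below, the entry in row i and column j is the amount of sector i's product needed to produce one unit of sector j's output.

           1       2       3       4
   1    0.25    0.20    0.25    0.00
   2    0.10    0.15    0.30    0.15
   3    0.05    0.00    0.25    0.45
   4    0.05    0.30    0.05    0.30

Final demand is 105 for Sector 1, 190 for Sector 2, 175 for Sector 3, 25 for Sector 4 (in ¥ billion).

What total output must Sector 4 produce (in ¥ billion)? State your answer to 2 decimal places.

x_4 = 304.03

I − A =
  [   0.75    -0.20    -0.25     0.00]
  [  -0.10     0.85    -0.30    -0.15]
  [  -0.05     0.00     0.75    -0.45]
  [  -0.05    -0.30    -0.05     0.70]
Compute the cofactors C_ij = (−1)^(i+j)·(3×3 minor ij) of I−A; the adjugate is their transpose:
adj(I−A) = Cᵀ =
  [ 0.352875   0.134250   0.181000   0.145125]
  [ 0.073500   0.362500   0.182500   0.195000]
  [ 0.060125   0.112750   0.397000   0.279375]
  [ 0.061000   0.173000   0.119500   0.449500]
det(I−A) = Σ_j (I−A)_1j·C_1j = (0.75)(0.352875) + (-0.20)(0.073500) + (-0.25)(0.060125) + (0.00)(0.061000) = 0.234925
(I − A)⁻¹ = adj(I−A) / det(I−A) ≈
  [   1.5021     0.5715     0.7705     0.6178]
  [   0.3129     1.5430     0.7768     0.8301]
  [   0.2559     0.4799     1.6899     1.1892]
  [   0.2597     0.7364     0.5087     1.9134]
x = (I − A)⁻¹ d = adj(I−A)·d / det(I−A), with det(I−A) = 0.234925:
  x_1 = (0.352875·105 + 0.134250·190 + 0.181000·175 + 0.145125·25) / 0.234925 = 97.8625 / 0.234925 ≈ 416.57
  x_2 = (0.073500·105 + 0.362500·190 + 0.182500·175 + 0.195000·25) / 0.234925 = 113.405 / 0.234925 ≈ 482.73
  x_3 = (0.060125·105 + 0.112750·190 + 0.397000·175 + 0.279375·25) / 0.234925 = 104.195 / 0.234925 ≈ 443.52
  x_4 = (0.061000·105 + 0.173000·190 + 0.119500·175 + 0.449500·25) / 0.234925 = 71.425 / 0.234925 ≈ 304.03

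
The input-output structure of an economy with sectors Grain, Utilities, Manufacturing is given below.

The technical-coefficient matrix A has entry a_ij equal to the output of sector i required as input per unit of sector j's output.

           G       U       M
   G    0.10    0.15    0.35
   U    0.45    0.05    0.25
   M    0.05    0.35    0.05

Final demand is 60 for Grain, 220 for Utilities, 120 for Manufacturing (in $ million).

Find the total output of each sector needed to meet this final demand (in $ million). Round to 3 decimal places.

x_G = 254.469, x_U = 430.634, x_M = 298.363

I − A =
  [   0.90    -0.15    -0.35]
  [  -0.45     0.95    -0.25]
  [  -0.05    -0.35     0.95]
Cofactors of I−A, C_ij = (−1)^(i+j)·(minor ij) (rows/columns in the sector order above):
  C_11 = (0.95)(0.95) − (-0.25)(-0.35) = 0.8150
  C_12 = −[(-0.45)(0.95) − (-0.25)(-0.05)] = 0.4400
  C_13 = (-0.45)(-0.35) − (0.95)(-0.05) = 0.2050
  C_21 = −[(-0.15)(0.95) − (-0.35)(-0.35)] = 0.2650
  C_22 = (0.90)(0.95) − (-0.35)(-0.05) = 0.8375
  C_23 = −[(0.90)(-0.35) − (-0.15)(-0.05)] = 0.3225
  C_31 = (-0.15)(-0.25) − (-0.35)(0.95) = 0.3700
  C_32 = −[(0.90)(-0.25) − (-0.35)(-0.45)] = 0.3825
  C_33 = (0.90)(0.95) − (-0.15)(-0.45) = 0.7875
det(I−A) = Σ_j (I−A)_1j·C_1j = (0.90)(0.8150) + (-0.15)(0.4400) + (-0.35)(0.2050) = 0.59575
adj(I−A) = Cᵀ =
  [ 0.8150   0.2650   0.3700]
  [ 0.4400   0.8375   0.3825]
  [ 0.2050   0.3225   0.7875]
(I − A)⁻¹ = adj(I−A) / det(I−A) ≈
  [   1.3680     0.4448     0.6211]
  [   0.7386     1.4058     0.6420]
  [   0.3441     0.5413     1.3219]
x = (I − A)⁻¹ d = adj(I−A)·d / det(I−A), with det(I−A) = 0.59575:
  x_G = (0.8150·60 + 0.2650·220 + 0.3700·120) / 0.59575 = 151.60 / 0.59575 ≈ 254.469
  x_U = (0.4400·60 + 0.8375·220 + 0.3825·120) / 0.59575 = 256.55 / 0.59575 ≈ 430.634
  x_M = (0.2050·60 + 0.3225·220 + 0.7875·120) / 0.59575 = 177.75 / 0.59575 ≈ 298.363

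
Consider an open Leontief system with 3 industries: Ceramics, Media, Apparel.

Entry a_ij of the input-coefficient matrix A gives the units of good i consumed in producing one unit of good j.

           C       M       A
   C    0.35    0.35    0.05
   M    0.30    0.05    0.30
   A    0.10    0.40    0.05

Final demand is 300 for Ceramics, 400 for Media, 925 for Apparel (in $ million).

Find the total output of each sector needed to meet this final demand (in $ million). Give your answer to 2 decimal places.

x_C = 1333.28, x_M = 1376.98, x_A = 1693.81

I − A =
  [   0.65    -0.35    -0.05]
  [  -0.30     0.95    -0.30]
  [  -0.10    -0.40     0.95]
Cofactors of I−A, C_ij = (−1)^(i+j)·(minor ij) (rows/columns in the sector order above):
  C_11 = (0.95)(0.95) − (-0.30)(-0.40) = 0.7825
  C_12 = −[(-0.30)(0.95) − (-0.30)(-0.10)] = 0.3150
  C_13 = (-0.30)(-0.40) − (0.95)(-0.10) = 0.2150
  C_21 = −[(-0.35)(0.95) − (-0.05)(-0.40)] = 0.3525
  C_22 = (0.65)(0.95) − (-0.05)(-0.10) = 0.6125
  C_23 = −[(0.65)(-0.40) − (-0.35)(-0.10)] = 0.2950
  C_31 = (-0.35)(-0.30) − (-0.05)(0.95) = 0.1525
  C_32 = −[(0.65)(-0.30) − (-0.05)(-0.30)] = 0.2100
  C_33 = (0.65)(0.95) − (-0.35)(-0.30) = 0.5125
det(I−A) = Σ_j (I−A)_1j·C_1j = (0.65)(0.7825) + (-0.35)(0.3150) + (-0.05)(0.2150) = 0.387625
adj(I−A) = Cᵀ =
  [ 0.7825   0.3525   0.1525]
  [ 0.3150   0.6125   0.2100]
  [ 0.2150   0.2950   0.5125]
(I − A)⁻¹ = adj(I−A) / det(I−A) ≈
  [   2.0187     0.9094     0.3934]
  [   0.8126     1.5801     0.5418]
  [   0.5547     0.7610     1.3222]
x = (I − A)⁻¹ d = adj(I−A)·d / det(I−A), with det(I−A) = 0.387625:
  x_C = (0.7825·300 + 0.3525·400 + 0.1525·925) / 0.387625 = 516.8125 / 0.387625 ≈ 1333.28
  x_M = (0.3150·300 + 0.6125·400 + 0.2100·925) / 0.387625 = 533.75 / 0.387625 ≈ 1376.98
  x_A = (0.2150·300 + 0.2950·400 + 0.5125·925) / 0.387625 = 656.5625 / 0.387625 ≈ 1693.81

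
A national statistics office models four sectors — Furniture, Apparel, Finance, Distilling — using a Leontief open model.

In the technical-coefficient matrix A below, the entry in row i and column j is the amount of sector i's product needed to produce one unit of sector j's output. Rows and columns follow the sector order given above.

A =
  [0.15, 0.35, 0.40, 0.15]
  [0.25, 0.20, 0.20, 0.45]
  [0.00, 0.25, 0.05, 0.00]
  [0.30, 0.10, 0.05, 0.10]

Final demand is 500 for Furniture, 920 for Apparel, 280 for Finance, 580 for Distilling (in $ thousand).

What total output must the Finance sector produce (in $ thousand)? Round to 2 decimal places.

x_3 = 1242.92

I − A =
  [   0.85    -0.35    -0.40    -0.15]
  [  -0.25     0.80    -0.20    -0.45]
  [   0.00    -0.25     0.95     0.00]
  [  -0.30    -0.10    -0.05     0.90]
Compute the cofactors C_ij = (−1)^(i+j)·(3×3 minor ij) of I−A; the adjugate is their transpose:
adj(I−A) = Cᵀ =
  [ 0.590625   0.405375   0.349875   0.301125]
  [ 0.342000   0.684000   0.309000   0.399000]
  [ 0.090000   0.180000   0.408000   0.105000]
  [ 0.239875   0.221125   0.173625   0.495375]
det(I−A) = Σ_j (I−A)_1j·C_1j = (0.85)(0.590625) + (-0.35)(0.342000) + (-0.40)(0.090000) + (-0.15)(0.239875) = 0.31035
(I − A)⁻¹ = adj(I−A) / det(I−A) ≈
  [   1.9031     1.3062     1.1274     0.9703]
  [   1.1020     2.2040     0.9957     1.2856]
  [   0.2900     0.5800     1.3146     0.3383]
  [   0.7729     0.7125     0.5594     1.5962]
x = (I − A)⁻¹ d = adj(I−A)·d / det(I−A), with det(I−A) = 0.31035:
  x_1 = (0.590625·500 + 0.405375·920 + 0.349875·280 + 0.301125·580) / 0.31035 = 940.875 / 0.31035 ≈ 3031.66
  x_2 = (0.342000·500 + 0.684000·920 + 0.309000·280 + 0.399000·580) / 0.31035 = 1118.22 / 0.31035 ≈ 3603.09
  x_3 = (0.090000·500 + 0.180000·920 + 0.408000·280 + 0.105000·580) / 0.31035 = 385.74 / 0.31035 ≈ 1242.92
  x_4 = (0.239875·500 + 0.221125·920 + 0.173625·280 + 0.495375·580) / 0.31035 = 659.305 / 0.31035 ≈ 2124.39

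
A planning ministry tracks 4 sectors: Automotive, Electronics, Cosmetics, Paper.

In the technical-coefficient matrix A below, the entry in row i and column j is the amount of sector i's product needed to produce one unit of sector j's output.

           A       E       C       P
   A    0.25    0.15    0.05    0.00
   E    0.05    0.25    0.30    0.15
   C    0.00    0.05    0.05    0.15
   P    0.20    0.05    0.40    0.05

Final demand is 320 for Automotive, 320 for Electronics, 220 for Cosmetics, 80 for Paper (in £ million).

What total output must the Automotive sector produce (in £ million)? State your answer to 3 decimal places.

x_A = 582.926

I − A =
  [   0.75    -0.15    -0.05     0.00]
  [  -0.05     0.75    -0.30    -0.15]
  [   0.00    -0.05     0.95    -0.15]
  [  -0.20    -0.05    -0.40     0.95]
Compute the cofactors C_ij = (−1)^(i+j)·(3×3 minor ij) of I−A; the adjugate is their transpose:
adj(I−A) = Cᵀ =
  [ 0.605250   0.129125   0.087000   0.034125]
  [ 0.079625   0.630375   0.262625   0.141000]
  [ 0.026750   0.045750   0.517125   0.088875]
  [ 0.142875   0.079625   0.249875   0.515875]
det(I−A) = Σ_j (I−A)_1j·C_1j = (0.75)(0.605250) + (-0.15)(0.079625) + (-0.05)(0.026750) + (0.00)(0.142875) = 0.44065625
(I − A)⁻¹ = adj(I−A) / det(I−A) ≈
  [   1.3735     0.2930     0.1974     0.0774]
  [   0.1807     1.4305     0.5960     0.3200]
  [   0.0607     0.1038     1.1735     0.2017]
  [   0.3242     0.1807     0.5671     1.1707]
x = (I − A)⁻¹ d = adj(I−A)·d / det(I−A), with det(I−A) = 0.44065625:
  x_A = (0.605250·320 + 0.129125·320 + 0.087000·220 + 0.034125·80) / 0.44065625 = 256.87 / 0.44065625 ≈ 582.926
  x_E = (0.079625·320 + 0.630375·320 + 0.262625·220 + 0.141000·80) / 0.44065625 = 296.2575 / 0.44065625 ≈ 672.310
  x_C = (0.026750·320 + 0.045750·320 + 0.517125·220 + 0.088875·80) / 0.44065625 = 144.0775 / 0.44065625 ≈ 326.961
  x_P = (0.142875·320 + 0.079625·320 + 0.249875·220 + 0.515875·80) / 0.44065625 = 167.4425 / 0.44065625 ≈ 379.984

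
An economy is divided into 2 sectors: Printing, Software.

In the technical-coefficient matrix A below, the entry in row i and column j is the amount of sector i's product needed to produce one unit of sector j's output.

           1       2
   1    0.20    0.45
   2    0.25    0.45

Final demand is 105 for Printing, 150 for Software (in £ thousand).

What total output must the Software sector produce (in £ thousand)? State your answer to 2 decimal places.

x_2 = 446.56

I − A =
  [   0.80    -0.45]
  [  -0.25     0.55]
det(I−A) = (0.80)(0.55) − (-0.45)(-0.25) = 0.3275
adj(I−A) = [[0.55, 0.45], [0.25, 0.80]]
(I − A)⁻¹ = adj(I−A) / det(I−A) ≈
  [   1.6794     1.3740]
  [   0.7634     2.4427]
x = (I − A)⁻¹ d = adj(I−A)·d / det(I−A), with det(I−A) = 0.3275:
  x_1 = (0.55·105 + 0.45·150) / 0.3275 = 125.25 / 0.3275 ≈ 382.44
  x_2 = (0.25·105 + 0.80·150) / 0.3275 = 146.25 / 0.3275 ≈ 446.56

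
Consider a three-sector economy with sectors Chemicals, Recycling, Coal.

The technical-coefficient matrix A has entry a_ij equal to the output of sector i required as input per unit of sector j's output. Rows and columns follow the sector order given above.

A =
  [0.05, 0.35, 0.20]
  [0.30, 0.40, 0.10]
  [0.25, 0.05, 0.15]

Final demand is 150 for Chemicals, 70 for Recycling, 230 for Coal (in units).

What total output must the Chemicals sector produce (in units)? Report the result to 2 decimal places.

x_1 = 381.15

I − A =
  [   0.95    -0.35    -0.20]
  [  -0.30     0.60    -0.10]
  [  -0.25    -0.05     0.85]
Cofactors of I−A, C_ij = (−1)^(i+j)·(minor ij) (rows/columns in the sector order above):
  C_11 = (0.60)(0.85) − (-0.10)(-0.05) = 0.5050
  C_12 = −[(-0.30)(0.85) − (-0.10)(-0.25)] = 0.2800
  C_13 = (-0.30)(-0.05) − (0.60)(-0.25) = 0.1650
  C_21 = −[(-0.35)(0.85) − (-0.20)(-0.05)] = 0.3075
  C_22 = (0.95)(0.85) − (-0.20)(-0.25) = 0.7575
  C_23 = −[(0.95)(-0.05) − (-0.35)(-0.25)] = 0.1350
  C_31 = (-0.35)(-0.10) − (-0.20)(0.60) = 0.1550
  C_32 = −[(0.95)(-0.10) − (-0.20)(-0.30)] = 0.1550
  C_33 = (0.95)(0.60) − (-0.35)(-0.30) = 0.4650
det(I−A) = Σ_j (I−A)_1j·C_1j = (0.95)(0.5050) + (-0.35)(0.2800) + (-0.20)(0.1650) = 0.34875
adj(I−A) = Cᵀ =
  [ 0.5050   0.3075   0.1550]
  [ 0.2800   0.7575   0.1550]
  [ 0.1650   0.1350   0.4650]
(I − A)⁻¹ = adj(I−A) / det(I−A) ≈
  [   1.4480     0.8817     0.4444]
  [   0.8029     2.1720     0.4444]
  [   0.4731     0.3871     1.3333]
x = (I − A)⁻¹ d = adj(I−A)·d / det(I−A), with det(I−A) = 0.34875:
  x_1 = (0.5050·150 + 0.3075·70 + 0.1550·230) / 0.34875 = 132.925 / 0.34875 ≈ 381.15
  x_2 = (0.2800·150 + 0.7575·70 + 0.1550·230) / 0.34875 = 130.675 / 0.34875 ≈ 374.70
  x_3 = (0.1650·150 + 0.1350·70 + 0.4650·230) / 0.34875 = 141.15 / 0.34875 ≈ 404.73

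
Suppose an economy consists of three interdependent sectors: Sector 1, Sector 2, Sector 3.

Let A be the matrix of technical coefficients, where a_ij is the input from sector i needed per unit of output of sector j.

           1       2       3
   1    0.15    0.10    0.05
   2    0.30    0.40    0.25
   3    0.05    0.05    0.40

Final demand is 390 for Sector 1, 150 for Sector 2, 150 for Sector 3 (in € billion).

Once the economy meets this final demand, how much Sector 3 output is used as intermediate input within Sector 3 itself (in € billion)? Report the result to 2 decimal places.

z_33 = 141.20

I − A =
  [   0.85    -0.10    -0.05]
  [  -0.30     0.60    -0.25]
  [  -0.05    -0.05     0.60]
Cofactors of I−A, C_ij = (−1)^(i+j)·(minor ij) (rows/columns in the sector order above):
  C_11 = (0.60)(0.60) − (-0.25)(-0.05) = 0.3475
  C_12 = −[(-0.30)(0.60) − (-0.25)(-0.05)] = 0.1925
  C_13 = (-0.30)(-0.05) − (0.60)(-0.05) = 0.0450
  C_21 = −[(-0.10)(0.60) − (-0.05)(-0.05)] = 0.0625
  C_22 = (0.85)(0.60) − (-0.05)(-0.05) = 0.5075
  C_23 = −[(0.85)(-0.05) − (-0.10)(-0.05)] = 0.0475
  C_31 = (-0.10)(-0.25) − (-0.05)(0.60) = 0.0550
  C_32 = −[(0.85)(-0.25) − (-0.05)(-0.30)] = 0.2275
  C_33 = (0.85)(0.60) − (-0.10)(-0.30) = 0.4800
det(I−A) = Σ_j (I−A)_1j·C_1j = (0.85)(0.3475) + (-0.10)(0.1925) + (-0.05)(0.0450) = 0.273875
adj(I−A) = Cᵀ =
  [ 0.3475   0.0625   0.0550]
  [ 0.1925   0.5075   0.2275]
  [ 0.0450   0.0475   0.4800]
(I − A)⁻¹ = adj(I−A) / det(I−A) ≈
  [   1.2688     0.2282     0.2008]
  [   0.7029     1.8530     0.8307]
  [   0.1643     0.1734     1.7526]
First solve x = (I − A)⁻¹ d = adj(I−A)·d / det(I−A); in particular x_3 = (0.0450·390 + 0.0475·150 + 0.4800·150) / 0.273875 = 96.675 / 0.273875 ≈ 352.9895.
Intermediate flow from 3 to 3: z_33 = a_33 · x_3 = 0.40 × 96.675 / 0.273875 = 38.67 / 0.273875 ≈ 141.20.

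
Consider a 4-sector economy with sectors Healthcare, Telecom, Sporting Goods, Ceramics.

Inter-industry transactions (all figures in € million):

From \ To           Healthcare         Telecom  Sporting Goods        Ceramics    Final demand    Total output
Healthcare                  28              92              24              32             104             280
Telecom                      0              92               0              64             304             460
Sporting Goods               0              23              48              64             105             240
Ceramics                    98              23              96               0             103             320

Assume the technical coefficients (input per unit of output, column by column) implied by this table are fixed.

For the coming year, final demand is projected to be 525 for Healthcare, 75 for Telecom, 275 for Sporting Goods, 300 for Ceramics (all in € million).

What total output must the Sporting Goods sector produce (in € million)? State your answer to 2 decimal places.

Technical coefficients a_ij = z_ij / X_j:
  a_HH = 28/280 = 0.10, a_TH = 0/280 = 0.00, a_SH = 0/280 = 0.00, a_CH = 98/280 = 0.35
  a_HT = 92/460 = 0.20, a_TT = 92/460 = 0.20, a_ST = 23/460 = 0.05, a_CT = 23/460 = 0.05
  a_HS = 24/240 = 0.10, a_TS = 0/240 = 0.00, a_SS = 48/240 = 0.20, a_CS = 96/240 = 0.40
  a_HC = 32/320 = 0.10, a_TC = 64/320 = 0.20, a_SC = 64/320 = 0.20, a_CC = 0/320 = 0.00
I − A =
  [   0.90    -0.20    -0.10    -0.10]
  [   0.00     0.80     0.00    -0.20]
  [   0.00    -0.05     0.80    -0.20]
  [  -0.35    -0.05    -0.40     1.00]
Compute the cofactors C_ij = (−1)^(i+j)·(3×3 minor ij) of I−A; the adjugate is their transpose:
adj(I−A) = Cᵀ =
  [ 0.56400   0.15600   0.12700   0.11300]
  [ 0.05600   0.61300   0.07900   0.14400]
  [ 0.05950   0.06625   0.66900   0.15300]
  [ 0.22400   0.11175   0.31600   0.57600]
det(I−A) = Σ_j (I−A)_1j·C_1j = (0.90)(0.56400) + (-0.20)(0.05600) + (-0.10)(0.05950) + (-0.10)(0.22400) = 0.46805
(I − A)⁻¹ = adj(I−A) / det(I−A) ≈
  [   1.2050     0.3333     0.2713     0.2414]
  [   0.1196     1.3097     0.1688     0.3077]
  [   0.1271     0.1415     1.4293     0.3269]
  [   0.4786     0.2388     0.6751     1.2306]
x = (I − A)⁻¹ d = adj(I−A)·d / det(I−A), with det(I−A) = 0.46805:
  x_H = (0.56400·525 + 0.15600·75 + 0.12700·275 + 0.11300·300) / 0.46805 = 376.625 / 0.46805 ≈ 804.67
  x_T = (0.05600·525 + 0.61300·75 + 0.07900·275 + 0.14400·300) / 0.46805 = 140.30 / 0.46805 ≈ 299.75
  x_S = (0.05950·525 + 0.06625·75 + 0.66900·275 + 0.15300·300) / 0.46805 = 266.08125 / 0.46805 ≈ 568.49
  x_C = (0.22400·525 + 0.11175·75 + 0.31600·275 + 0.57600·300) / 0.46805 = 385.68125 / 0.46805 ≈ 824.02

x_S = 568.49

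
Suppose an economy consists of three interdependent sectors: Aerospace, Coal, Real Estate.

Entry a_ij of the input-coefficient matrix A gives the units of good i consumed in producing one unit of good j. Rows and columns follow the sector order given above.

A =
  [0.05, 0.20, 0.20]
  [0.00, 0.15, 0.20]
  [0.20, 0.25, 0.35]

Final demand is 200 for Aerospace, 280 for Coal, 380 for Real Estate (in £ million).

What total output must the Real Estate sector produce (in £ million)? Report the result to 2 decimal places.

I − A =
  [   0.95    -0.20    -0.20]
  [   0.00     0.85    -0.20]
  [  -0.20    -0.25     0.65]
Cofactors of I−A, C_ij = (−1)^(i+j)·(minor ij) (rows/columns in the sector order above):
  C_11 = (0.85)(0.65) − (-0.20)(-0.25) = 0.5025
  C_12 = −[(0.00)(0.65) − (-0.20)(-0.20)] = 0.0400
  C_13 = (0.00)(-0.25) − (0.85)(-0.20) = 0.1700
  C_21 = −[(-0.20)(0.65) − (-0.20)(-0.25)] = 0.1800
  C_22 = (0.95)(0.65) − (-0.20)(-0.20) = 0.5775
  C_23 = −[(0.95)(-0.25) − (-0.20)(-0.20)] = 0.2775
  C_31 = (-0.20)(-0.20) − (-0.20)(0.85) = 0.2100
  C_32 = −[(0.95)(-0.20) − (-0.20)(0.00)] = 0.1900
  C_33 = (0.95)(0.85) − (-0.20)(0.00) = 0.8075
det(I−A) = Σ_j (I−A)_1j·C_1j = (0.95)(0.5025) + (-0.20)(0.0400) + (-0.20)(0.1700) = 0.435375
adj(I−A) = Cᵀ =
  [ 0.5025   0.1800   0.2100]
  [ 0.0400   0.5775   0.1900]
  [ 0.1700   0.2775   0.8075]
(I − A)⁻¹ = adj(I−A) / det(I−A) ≈
  [   1.1542     0.4134     0.4823]
  [   0.0919     1.3264     0.4364]
  [   0.3905     0.6374     1.8547]
x = (I − A)⁻¹ d = adj(I−A)·d / det(I−A), with det(I−A) = 0.435375:
  x_1 = (0.5025·200 + 0.1800·280 + 0.2100·380) / 0.435375 = 230.70 / 0.435375 ≈ 529.89
  x_2 = (0.0400·200 + 0.5775·280 + 0.1900·380) / 0.435375 = 241.90 / 0.435375 ≈ 555.61
  x_3 = (0.1700·200 + 0.2775·280 + 0.8075·380) / 0.435375 = 418.55 / 0.435375 ≈ 961.36

x_3 = 961.36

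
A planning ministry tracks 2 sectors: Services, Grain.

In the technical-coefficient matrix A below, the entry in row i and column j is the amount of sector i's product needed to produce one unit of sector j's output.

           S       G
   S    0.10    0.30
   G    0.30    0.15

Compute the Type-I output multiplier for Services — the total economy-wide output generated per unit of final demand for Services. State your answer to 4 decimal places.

I − A =
  [   0.90    -0.30]
  [  -0.30     0.85]
det(I−A) = (0.90)(0.85) − (-0.30)(-0.30) = 0.6750
adj(I−A) = [[0.85, 0.30], [0.30, 0.90]]
(I − A)⁻¹ = adj(I−A) / det(I−A) ≈
  [   1.25926     0.44444]
  [   0.44444     1.33333]
The output multiplier for sector j is the column-j sum of the Leontief inverse (I − A)⁻¹ = adj(I−A) / det(I−A).
Column S of adj(I−A): (0.85, 0.30); det(I−A) = 0.6750.
m_S = (0.85 + 0.30) / 0.6750 = 1.15 / 0.6750 ≈ 1.7037.

m_S = 1.7037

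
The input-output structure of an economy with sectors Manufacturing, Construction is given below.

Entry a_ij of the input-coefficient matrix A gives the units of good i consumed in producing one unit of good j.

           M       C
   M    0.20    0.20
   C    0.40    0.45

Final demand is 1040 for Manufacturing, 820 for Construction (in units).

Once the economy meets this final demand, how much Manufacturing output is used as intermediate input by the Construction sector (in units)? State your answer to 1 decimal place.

z_MC = 595.6

I − A =
  [   0.80    -0.20]
  [  -0.40     0.55]
det(I−A) = (0.80)(0.55) − (-0.20)(-0.40) = 0.3600
adj(I−A) = [[0.55, 0.20], [0.40, 0.80]]
(I − A)⁻¹ = adj(I−A) / det(I−A) ≈
  [   1.5278     0.5556]
  [   1.1111     2.2222]
First solve x = (I − A)⁻¹ d = adj(I−A)·d / det(I−A); in particular x_C = (0.40·1040 + 0.80·820) / 0.3600 = 1072.00 / 0.3600 ≈ 2977.778.
Intermediate flow from M to C: z_MC = a_MC · x_C = 0.20 × 1072.00 / 0.3600 = 214.40 / 0.3600 ≈ 595.6.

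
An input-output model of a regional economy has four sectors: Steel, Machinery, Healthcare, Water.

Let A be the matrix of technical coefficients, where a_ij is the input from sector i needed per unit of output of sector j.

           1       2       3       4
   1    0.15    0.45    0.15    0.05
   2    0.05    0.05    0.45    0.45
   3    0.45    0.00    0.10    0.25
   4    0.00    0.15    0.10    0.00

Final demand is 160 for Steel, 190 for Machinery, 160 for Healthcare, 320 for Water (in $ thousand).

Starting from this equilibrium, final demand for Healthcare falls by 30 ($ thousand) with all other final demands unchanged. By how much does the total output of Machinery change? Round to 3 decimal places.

Δx_2 = -28.141

I − A =
  [   0.85    -0.45    -0.15    -0.05]
  [  -0.05     0.95    -0.45    -0.45]
  [  -0.45     0.00     0.90    -0.25]
  [   0.00    -0.15    -0.10     1.00]
Compute the cofactors C_ij = (−1)^(i+j)·(3×3 minor ij) of I−A; the adjugate is their transpose:
adj(I−A) = Cᵀ =
  [ 0.753625   0.406125   0.363250   0.311250]
  [ 0.266500   0.674000   0.428500   0.423750]
  [ 0.399000   0.237750   0.727250   0.308750]
  [ 0.079875   0.124875   0.137000   0.551250]
det(I−A) = Σ_j (I−A)_1j·C_1j = (0.85)(0.753625) + (-0.45)(0.266500) + (-0.15)(0.399000) + (-0.05)(0.079875) = 0.4568125
(I − A)⁻¹ = adj(I−A) / det(I−A) ≈
  [   1.6497     0.8890     0.7952     0.6814]
  [   0.5834     1.4754     0.9380     0.9276]
  [   0.8734     0.5205     1.5920     0.6759]
  [   0.1749     0.2734     0.2999     1.2067]
Δx = (I − A)⁻¹ Δd with Δd having -30 in the Healthcare component and 0 elsewhere.
So Δx_2 = L_23 · (-30), where L_23 = adj(I−A)_23 / det(I−A) = 0.428500 / 0.4568125.
Δx_2 = 0.428500 × (-30) / 0.4568125 = -12.855 / 0.4568125 ≈ -28.141.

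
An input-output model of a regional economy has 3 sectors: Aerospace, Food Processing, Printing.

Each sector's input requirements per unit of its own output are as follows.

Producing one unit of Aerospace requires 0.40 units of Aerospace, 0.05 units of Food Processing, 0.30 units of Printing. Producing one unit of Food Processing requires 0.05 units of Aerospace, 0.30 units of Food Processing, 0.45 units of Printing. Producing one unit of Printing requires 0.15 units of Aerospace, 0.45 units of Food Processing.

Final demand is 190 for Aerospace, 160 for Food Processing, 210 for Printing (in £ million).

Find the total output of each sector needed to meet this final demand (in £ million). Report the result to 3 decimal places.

I − A =
  [   0.60    -0.05    -0.15]
  [  -0.05     0.70    -0.45]
  [  -0.30    -0.45     1.00]
Cofactors of I−A, C_ij = (−1)^(i+j)·(minor ij) (rows/columns in the sector order above):
  C_11 = (0.70)(1.00) − (-0.45)(-0.45) = 0.4975
  C_12 = −[(-0.05)(1.00) − (-0.45)(-0.30)] = 0.1850
  C_13 = (-0.05)(-0.45) − (0.70)(-0.30) = 0.2325
  C_21 = −[(-0.05)(1.00) − (-0.15)(-0.45)] = 0.1175
  C_22 = (0.60)(1.00) − (-0.15)(-0.30) = 0.5550
  C_23 = −[(0.60)(-0.45) − (-0.05)(-0.30)] = 0.2850
  C_31 = (-0.05)(-0.45) − (-0.15)(0.70) = 0.1275
  C_32 = −[(0.60)(-0.45) − (-0.15)(-0.05)] = 0.2775
  C_33 = (0.60)(0.70) − (-0.05)(-0.05) = 0.4175
det(I−A) = Σ_j (I−A)_1j·C_1j = (0.60)(0.4975) + (-0.05)(0.1850) + (-0.15)(0.2325) = 0.254375
adj(I−A) = Cᵀ =
  [ 0.4975   0.1175   0.1275]
  [ 0.1850   0.5550   0.2775]
  [ 0.2325   0.2850   0.4175]
(I − A)⁻¹ = adj(I−A) / det(I−A) ≈
  [   1.9558     0.4619     0.5012]
  [   0.7273     2.1818     1.0909]
  [   0.9140     1.1204     1.6413]
x = (I − A)⁻¹ d = adj(I−A)·d / det(I−A), with det(I−A) = 0.254375:
  x_A = (0.4975·190 + 0.1175·160 + 0.1275·210) / 0.254375 = 140.10 / 0.254375 ≈ 550.762
  x_F = (0.1850·190 + 0.5550·160 + 0.2775·210) / 0.254375 = 182.225 / 0.254375 ≈ 716.364
  x_P = (0.2325·190 + 0.2850·160 + 0.4175·210) / 0.254375 = 177.45 / 0.254375 ≈ 697.592

x_A = 550.762, x_F = 716.364, x_P = 697.592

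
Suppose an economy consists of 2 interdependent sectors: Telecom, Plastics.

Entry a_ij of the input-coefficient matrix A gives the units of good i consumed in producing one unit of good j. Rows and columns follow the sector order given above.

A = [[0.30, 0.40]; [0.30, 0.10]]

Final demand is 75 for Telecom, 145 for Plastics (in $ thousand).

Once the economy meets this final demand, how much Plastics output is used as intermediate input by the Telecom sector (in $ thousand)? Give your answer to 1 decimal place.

I − A =
  [   0.70    -0.40]
  [  -0.30     0.90]
det(I−A) = (0.70)(0.90) − (-0.40)(-0.30) = 0.5100
adj(I−A) = [[0.90, 0.40], [0.30, 0.70]]
(I − A)⁻¹ = adj(I−A) / det(I−A) ≈
  [   1.7647     0.7843]
  [   0.5882     1.3725]
First solve x = (I − A)⁻¹ d = adj(I−A)·d / det(I−A); in particular x_1 = (0.90·75 + 0.40·145) / 0.5100 = 125.50 / 0.5100 ≈ 246.078.
Intermediate flow from 2 to 1: z_21 = a_21 · x_1 = 0.30 × 125.50 / 0.5100 = 37.65 / 0.5100 ≈ 73.8.

z_21 = 73.8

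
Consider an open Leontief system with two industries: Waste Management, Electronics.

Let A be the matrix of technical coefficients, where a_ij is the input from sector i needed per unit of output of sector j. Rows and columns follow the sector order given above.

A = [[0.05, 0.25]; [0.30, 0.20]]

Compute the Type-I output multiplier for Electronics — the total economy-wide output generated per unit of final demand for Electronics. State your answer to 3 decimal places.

I − A =
  [   0.95    -0.25]
  [  -0.30     0.80]
det(I−A) = (0.95)(0.80) − (-0.25)(-0.30) = 0.6850
adj(I−A) = [[0.80, 0.25], [0.30, 0.95]]
(I − A)⁻¹ = adj(I−A) / det(I−A) ≈
  [   1.1679     0.3650]
  [   0.4380     1.3869]
The output multiplier for sector j is the column-j sum of the Leontief inverse (I − A)⁻¹ = adj(I−A) / det(I−A).
Column E of adj(I−A): (0.25, 0.95); det(I−A) = 0.6850.
m_E = (0.25 + 0.95) / 0.6850 = 1.20 / 0.6850 ≈ 1.752.

m_E = 1.752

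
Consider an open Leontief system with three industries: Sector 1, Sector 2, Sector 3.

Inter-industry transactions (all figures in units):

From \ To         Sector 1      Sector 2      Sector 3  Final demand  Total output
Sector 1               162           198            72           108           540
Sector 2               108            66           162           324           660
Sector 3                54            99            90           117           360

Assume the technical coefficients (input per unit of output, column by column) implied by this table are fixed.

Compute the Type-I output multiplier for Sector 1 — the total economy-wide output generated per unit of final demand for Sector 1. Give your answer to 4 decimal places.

m_1 = 2.6915

Technical coefficients a_ij = z_ij / X_j:
  a_11 = 162/540 = 0.30, a_21 = 108/540 = 0.20, a_31 = 54/540 = 0.10
  a_12 = 198/660 = 0.30, a_22 = 66/660 = 0.10, a_32 = 99/660 = 0.15
  a_13 = 72/360 = 0.20, a_23 = 162/360 = 0.45, a_33 = 90/360 = 0.25
I − A =
  [   0.70    -0.30    -0.20]
  [  -0.20     0.90    -0.45]
  [  -0.10    -0.15     0.75]
Cofactors of I−A, C_ij = (−1)^(i+j)·(minor ij) (rows/columns in the sector order above):
  C_11 = (0.90)(0.75) − (-0.45)(-0.15) = 0.6075
  C_12 = −[(-0.20)(0.75) − (-0.45)(-0.10)] = 0.1950
  C_13 = (-0.20)(-0.15) − (0.90)(-0.10) = 0.1200
  C_21 = −[(-0.30)(0.75) − (-0.20)(-0.15)] = 0.2550
  C_22 = (0.70)(0.75) − (-0.20)(-0.10) = 0.5050
  C_23 = −[(0.70)(-0.15) − (-0.30)(-0.10)] = 0.1350
  C_31 = (-0.30)(-0.45) − (-0.20)(0.90) = 0.3150
  C_32 = −[(0.70)(-0.45) − (-0.20)(-0.20)] = 0.3550
  C_33 = (0.70)(0.90) − (-0.30)(-0.20) = 0.5700
det(I−A) = Σ_j (I−A)_1j·C_1j = (0.70)(0.6075) + (-0.30)(0.1950) + (-0.20)(0.1200) = 0.34275
adj(I−A) = Cᵀ =
  [ 0.6075   0.2550   0.3150]
  [ 0.1950   0.5050   0.3550]
  [ 0.1200   0.1350   0.5700]
(I − A)⁻¹ = adj(I−A) / det(I−A) ≈
  [   1.77243     0.74398     0.91904]
  [   0.56893     1.47338     1.03574]
  [   0.35011     0.39387     1.66302]
The output multiplier for sector j is the column-j sum of the Leontief inverse (I − A)⁻¹ = adj(I−A) / det(I−A).
Column 1 of adj(I−A): (0.6075, 0.1950, 0.1200); det(I−A) = 0.34275.
m_1 = (0.6075 + 0.1950 + 0.1200) / 0.34275 = 0.9225 / 0.34275 ≈ 2.6915.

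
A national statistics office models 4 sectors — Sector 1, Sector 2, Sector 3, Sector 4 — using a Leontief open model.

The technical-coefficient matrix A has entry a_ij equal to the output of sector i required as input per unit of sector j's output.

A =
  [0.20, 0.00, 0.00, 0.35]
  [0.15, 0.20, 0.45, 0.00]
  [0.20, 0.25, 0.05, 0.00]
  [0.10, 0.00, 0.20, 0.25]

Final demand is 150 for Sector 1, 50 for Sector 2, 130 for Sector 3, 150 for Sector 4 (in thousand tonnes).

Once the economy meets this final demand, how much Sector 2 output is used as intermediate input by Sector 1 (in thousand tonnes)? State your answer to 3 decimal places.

z_21 = 49.001

I − A =
  [   0.80     0.00     0.00    -0.35]
  [  -0.15     0.80    -0.45     0.00]
  [  -0.20    -0.25     0.95     0.00]
  [  -0.10     0.00    -0.20     0.75]
Compute the cofactors C_ij = (−1)^(i+j)·(3×3 minor ij) of I−A; the adjugate is their transpose:
adj(I−A) = Cᵀ =
  [ 0.485625   0.017500   0.056000   0.226625]
  [ 0.174375   0.522750   0.264750   0.081375]
  [ 0.148125   0.141250   0.452000   0.069125]
  [ 0.104250   0.040000   0.128000   0.518000]
det(I−A) = Σ_j (I−A)_1j·C_1j = (0.80)(0.485625) + (0.00)(0.174375) + (0.00)(0.148125) + (-0.35)(0.104250) = 0.3520125
(I − A)⁻¹ = adj(I−A) / det(I−A) ≈
  [   1.3796     0.0497     0.1591     0.6438]
  [   0.4954     1.4850     0.7521     0.2312]
  [   0.4208     0.4013     1.2840     0.1964]
  [   0.2962     0.1136     0.3636     1.4715]
First solve x = (I − A)⁻¹ d = adj(I−A)·d / det(I−A); in particular x_1 = (0.485625·150 + 0.017500·50 + 0.056000·130 + 0.226625·150) / 0.3520125 = 114.9925 / 0.3520125 ≈ 326.67164.
Intermediate flow from 2 to 1: z_21 = a_21 · x_1 = 0.15 × 114.9925 / 0.3520125 = 17.248875 / 0.3520125 ≈ 49.001.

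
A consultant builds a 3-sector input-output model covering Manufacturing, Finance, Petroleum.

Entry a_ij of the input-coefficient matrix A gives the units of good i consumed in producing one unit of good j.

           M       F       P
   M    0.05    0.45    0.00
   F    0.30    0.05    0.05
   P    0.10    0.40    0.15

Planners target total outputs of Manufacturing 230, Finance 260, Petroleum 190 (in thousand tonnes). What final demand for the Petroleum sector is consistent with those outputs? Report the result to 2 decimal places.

d_P = 34.50

I − A =
  [   0.95    -0.45     0.00]
  [  -0.30     0.95    -0.05]
  [  -0.10    -0.40     0.85]
d = (I − A) x:
  d_M = (+0.95)·230 + (-0.45)·260 + (+0.00)·190 = 101.50
  d_F = (-0.30)·230 + (+0.95)·260 + (-0.05)·190 = 168.50
  d_P = (-0.10)·230 + (-0.40)·260 + (+0.85)·190 = 34.50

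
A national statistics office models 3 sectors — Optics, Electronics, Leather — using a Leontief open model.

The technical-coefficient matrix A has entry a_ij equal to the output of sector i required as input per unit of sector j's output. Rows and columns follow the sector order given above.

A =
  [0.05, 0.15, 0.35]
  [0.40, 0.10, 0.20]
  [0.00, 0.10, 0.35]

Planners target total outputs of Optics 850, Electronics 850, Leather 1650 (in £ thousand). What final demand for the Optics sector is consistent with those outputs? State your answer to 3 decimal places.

I − A =
  [   0.95    -0.15    -0.35]
  [  -0.40     0.90    -0.20]
  [   0.00    -0.10     0.65]
d = (I − A) x:
  d_O = (+0.95)·850 + (-0.15)·850 + (-0.35)·1650 = 102.500
  d_E = (-0.40)·850 + (+0.90)·850 + (-0.20)·1650 = 95.000
  d_L = (+0.00)·850 + (-0.10)·850 + (+0.65)·1650 = 987.500

d_O = 102.500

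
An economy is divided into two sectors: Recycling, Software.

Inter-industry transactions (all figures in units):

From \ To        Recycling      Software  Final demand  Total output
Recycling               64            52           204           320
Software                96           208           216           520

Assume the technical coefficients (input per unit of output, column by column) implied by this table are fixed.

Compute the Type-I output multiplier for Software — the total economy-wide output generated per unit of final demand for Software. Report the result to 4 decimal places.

m_2 = 2.0000

Technical coefficients a_ij = z_ij / X_j:
  a_11 = 64/320 = 0.20, a_21 = 96/320 = 0.30
  a_12 = 52/520 = 0.10, a_22 = 208/520 = 0.40
I − A =
  [   0.80    -0.10]
  [  -0.30     0.60]
det(I−A) = (0.80)(0.60) − (-0.10)(-0.30) = 0.4500
adj(I−A) = [[0.60, 0.10], [0.30, 0.80]]
(I − A)⁻¹ = adj(I−A) / det(I−A) ≈
  [   1.33333     0.22222]
  [   0.66667     1.77778]
The output multiplier for sector j is the column-j sum of the Leontief inverse (I − A)⁻¹ = adj(I−A) / det(I−A).
Column 2 of adj(I−A): (0.10, 0.80); det(I−A) = 0.4500.
m_2 = (0.10 + 0.80) / 0.4500 = 0.90 / 0.4500 = 2.0000.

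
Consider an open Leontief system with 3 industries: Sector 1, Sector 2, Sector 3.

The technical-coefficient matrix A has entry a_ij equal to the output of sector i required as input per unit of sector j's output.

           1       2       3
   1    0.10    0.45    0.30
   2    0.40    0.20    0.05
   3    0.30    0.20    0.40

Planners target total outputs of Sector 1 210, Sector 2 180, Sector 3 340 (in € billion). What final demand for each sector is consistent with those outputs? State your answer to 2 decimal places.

d_1 = 6.00, d_2 = 43.00, d_3 = 105.00

I − A =
  [   0.90    -0.45    -0.30]
  [  -0.40     0.80    -0.05]
  [  -0.30    -0.20     0.60]
d = (I − A) x:
  d_1 = (+0.90)·210 + (-0.45)·180 + (-0.30)·340 = 6.00
  d_2 = (-0.40)·210 + (+0.80)·180 + (-0.05)·340 = 43.00
  d_3 = (-0.30)·210 + (-0.20)·180 + (+0.60)·340 = 105.00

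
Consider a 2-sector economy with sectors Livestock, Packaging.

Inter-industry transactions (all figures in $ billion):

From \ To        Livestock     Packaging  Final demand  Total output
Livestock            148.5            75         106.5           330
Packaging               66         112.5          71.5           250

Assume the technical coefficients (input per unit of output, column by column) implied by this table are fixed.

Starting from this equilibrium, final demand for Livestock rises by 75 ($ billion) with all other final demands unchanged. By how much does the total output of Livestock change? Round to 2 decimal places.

Technical coefficients a_ij = z_ij / X_j:
  a_11 = 148.5/330 = 0.45, a_21 = 66/330 = 0.20
  a_12 = 75/250 = 0.30, a_22 = 112.5/250 = 0.45
I − A =
  [   0.55    -0.30]
  [  -0.20     0.55]
det(I−A) = (0.55)(0.55) − (-0.30)(-0.20) = 0.2425
adj(I−A) = [[0.55, 0.30], [0.20, 0.55]]
(I − A)⁻¹ = adj(I−A) / det(I−A) ≈
  [   2.2680     1.2371]
  [   0.8247     2.2680]
Δx = (I − A)⁻¹ Δd with Δd having +75 in the Livestock component and 0 elsewhere.
So Δx_1 = L_11 · (+75), where L_11 = adj(I−A)_11 / det(I−A) = 0.55 / 0.2425.
Δx_1 = 0.55 × (+75) / 0.2425 = 41.25 / 0.2425 ≈ 170.10.

Δx_1 = 170.10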